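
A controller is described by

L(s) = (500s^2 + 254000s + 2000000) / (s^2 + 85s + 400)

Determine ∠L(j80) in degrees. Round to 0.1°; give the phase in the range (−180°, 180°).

Substitute s = j80:
Numerator: 500(j80)^2 + 254000(j80) + 2000000 = -1200000 + j20320000
Denominator: (j80)^2 + 85(j80) + 400 = -6000 + j6800
|N| = √(1200000² + 20320000²) ≈ 2.0355e+07, ∠N ≈ 93.38°
|D| = √(6000² + 6800²) ≈ 9068.6, ∠D ≈ 131.42°
∠L = 93.38° − 131.42° = -38.04°

-38.0°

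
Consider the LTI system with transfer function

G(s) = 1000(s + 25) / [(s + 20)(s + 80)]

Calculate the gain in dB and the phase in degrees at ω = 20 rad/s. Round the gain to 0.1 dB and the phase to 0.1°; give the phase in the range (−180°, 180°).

At s = jω = j20:
zero (s+25): 25 + j20 → |·| = √(25²+20²) = √1025 ≈ 32.016, ∠ = arctan(20/25) ≈ 38.66°
pole (s+20): 20 + j20 → |·| = √(20²+20²) = √800 ≈ 28.284, ∠ = arctan(20/20) ≈ 45.00°
pole (s+80): 80 + j20 → |·| = √(80²+20²) = √6800 ≈ 82.462, ∠ = arctan(20/80) ≈ 14.04°
|G| = 1000 · 32.016 / 2332.4 ≈ 13.727
Gain = 20 log₁₀(13.727) ≈ 22.75 dB
∠G = 38.66° − 59.04° = -20.38°

22.8 dB, -20.4°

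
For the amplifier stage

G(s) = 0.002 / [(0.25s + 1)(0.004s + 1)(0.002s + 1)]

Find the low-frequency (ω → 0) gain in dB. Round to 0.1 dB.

G(0) = 0.002 · 1 / 1 = 0.002
20 log₁₀(0.002) ≈ -53.98 dB

-54.0 dB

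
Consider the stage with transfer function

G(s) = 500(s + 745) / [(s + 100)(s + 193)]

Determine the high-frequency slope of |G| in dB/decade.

Each pole contributes −20 dB/decade at high frequency; each zero contributes +20 dB/decade.
Net: 1 zero(s) − 2 pole(s) → -20 dB/decade.

-20 dB/decade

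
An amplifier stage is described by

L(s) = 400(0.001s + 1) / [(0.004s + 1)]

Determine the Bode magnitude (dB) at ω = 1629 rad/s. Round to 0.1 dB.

At ω = 1629 rad/s:
zero (1 + j1629·0.001) = 1 + j1.629 → |·| ≈ 1.9114, ∠ ≈ 58.46°
pole (1 + j1629·0.004) = 1 + j6.516 → |·| ≈ 6.5923, ∠ ≈ 81.27°
|L| = 400 · 1.9114 / (6.5923) ≈ 115.98
Gain = 20 log₁₀(115.98) ≈ 41.29 dB

41.3 dB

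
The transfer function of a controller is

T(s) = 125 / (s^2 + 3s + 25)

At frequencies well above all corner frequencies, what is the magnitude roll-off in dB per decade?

-40 dB/decade

Each pole contributes −20 dB/decade at high frequency; each zero contributes +20 dB/decade.
Net: 0 zero(s) − 2 pole(s) → -40 dB/decade.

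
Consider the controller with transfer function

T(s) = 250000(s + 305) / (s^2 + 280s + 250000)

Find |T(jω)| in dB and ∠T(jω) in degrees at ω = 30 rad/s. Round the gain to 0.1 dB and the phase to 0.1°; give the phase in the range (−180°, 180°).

49.8 dB, 3.7°

At s = jω = j30:
zero (s+305): 305 + j30 → |·| = √(305²+30²) = √93925 ≈ 306.47, ∠ = arctan(30/305) ≈ 5.62°
quadratic: (j30)² + 280·j30 + 250000 = 249100 + j8400 → |·| ≈ 2.4924e+05, ∠ ≈ 1.93°
|T| = 250000 · 306.47 / 2.4924e+05 ≈ 307.4
Gain = 20 log₁₀(307.4) ≈ 49.75 dB
∠T = 5.62° − 1.93° = 3.69°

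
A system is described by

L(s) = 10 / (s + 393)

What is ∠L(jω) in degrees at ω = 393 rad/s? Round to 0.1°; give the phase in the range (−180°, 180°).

At s = jω = j393:
pole (s+393): 393 + j393 → |·| = √(393²+393²) = √308898 ≈ 555.79, ∠ = arctan(393/393) ≈ 45.00°
∠L = 0.00° − 45.00° = -45.00°

-45.0°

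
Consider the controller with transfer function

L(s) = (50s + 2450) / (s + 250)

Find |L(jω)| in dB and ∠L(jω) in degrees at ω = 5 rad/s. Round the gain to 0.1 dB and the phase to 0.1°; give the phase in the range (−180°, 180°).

19.9 dB, 4.7°

Substitute s = j5:
Numerator: 50(j5) + 2450 = 2450 + j250
Denominator: (j5) + 250 = 250 + j5
|N| = √(2450² + 250²) ≈ 2462.7, ∠N ≈ 5.83°
|D| = √(250² + 5²) ≈ 250.05, ∠D ≈ 1.15°
|L| = 2462.7 / 250.05 ≈ 9.8488
Gain = 20 log₁₀(9.8488) ≈ 19.87 dB
∠L = 5.83° − 1.15° = 4.68°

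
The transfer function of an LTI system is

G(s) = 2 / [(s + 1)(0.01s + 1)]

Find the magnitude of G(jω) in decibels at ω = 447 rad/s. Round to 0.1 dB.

-60.2 dB

At ω = 447 rad/s:
pole (1 + j447·1) = 1 + j447 → |·| ≈ 447, ∠ ≈ 89.87°
pole (1 + j447·0.01) = 1 + j4.47 → |·| ≈ 4.5805, ∠ ≈ 77.39°
|G| = 2 · 1 / (447 · 4.5805) ≈ 0.00097681
Gain = 20 log₁₀(0.00097681) ≈ -60.20 dB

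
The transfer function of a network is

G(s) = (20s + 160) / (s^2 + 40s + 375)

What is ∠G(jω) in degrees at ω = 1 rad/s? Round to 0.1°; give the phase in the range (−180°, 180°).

1.0°

Substitute s = j1:
Numerator: 20(j1) + 160 = 160 + j20
Denominator: (j1)^2 + 40(j1) + 375 = 374 + j40
|N| = √(160² + 20²) ≈ 161.25, ∠N ≈ 7.13°
|D| = √(374² + 40²) ≈ 376.13, ∠D ≈ 6.10°
∠G = 7.13° − 6.10° = 1.03°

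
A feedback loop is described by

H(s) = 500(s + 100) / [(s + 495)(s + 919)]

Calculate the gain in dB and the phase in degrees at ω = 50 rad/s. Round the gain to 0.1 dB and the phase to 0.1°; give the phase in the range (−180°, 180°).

-18.3 dB, 17.7°

At s = jω = j50:
zero (s+100): 100 + j50 → |·| = √(100²+50²) = √12500 ≈ 111.8, ∠ = arctan(50/100) ≈ 26.57°
pole (s+495): 495 + j50 → |·| = √(495²+50²) = √247525 ≈ 497.52, ∠ = arctan(50/495) ≈ 5.77°
pole (s+919): 919 + j50 → |·| = √(919²+50²) = √847061 ≈ 920.36, ∠ = arctan(50/919) ≈ 3.11°
|H| = 500 · 111.8 / 4.579e+05 ≈ 0.12208
Gain = 20 log₁₀(0.12208) ≈ -18.27 dB
∠H = 26.57° − 8.88° = 17.69°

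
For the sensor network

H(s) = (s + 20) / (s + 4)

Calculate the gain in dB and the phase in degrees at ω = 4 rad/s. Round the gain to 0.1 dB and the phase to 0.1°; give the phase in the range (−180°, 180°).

Substitute s = j4:
Numerator: (j4) + 20 = 20 + j4
Denominator: (j4) + 4 = 4 + j4
|N| = √(20² + 4²) ≈ 20.396, ∠N ≈ 11.31°
|D| = √(4² + 4²) ≈ 5.6569, ∠D ≈ 45.00°
|H| = 20.396 / 5.6569 ≈ 3.6055
Gain = 20 log₁₀(3.6055) ≈ 11.14 dB
∠H = 11.31° − 45.00° = -33.69°

11.1 dB, -33.7°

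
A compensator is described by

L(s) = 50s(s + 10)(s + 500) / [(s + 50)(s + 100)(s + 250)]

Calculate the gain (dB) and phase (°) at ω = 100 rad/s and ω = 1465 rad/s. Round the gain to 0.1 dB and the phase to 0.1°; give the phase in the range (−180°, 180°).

At s = jω = j100:
zero (s+10): 10 + j100 → |·| = √(10²+100²) = √10100 ≈ 100.5, ∠ = arctan(100/10) ≈ 84.29°
zero (s+500): 500 + j100 → |·| = √(500²+100²) = √260000 ≈ 509.9, ∠ = arctan(100/500) ≈ 11.31°
zero at origin: s = j100 → |·| = 100, ∠ = 90.00°
pole (s+50): 50 + j100 → |·| = √(50²+100²) = √12500 ≈ 111.8, ∠ = arctan(100/50) ≈ 63.43°
pole (s+100): 100 + j100 → |·| = √(100²+100²) = √20000 ≈ 141.42, ∠ = arctan(100/100) ≈ 45.00°
pole (s+250): 250 + j100 → |·| = √(250²+100²) = √72500 ≈ 269.26, ∠ = arctan(100/250) ≈ 21.80°
|L| = 50 · 5.1245e+06 / 4.2572e+06 ≈ 60.186
Gain = 20 log₁₀(60.186) ≈ 35.59 dB
∠L = 185.60° − 130.23° = 55.37°

At s = jω = j1465:
zero (s+10): 10 + j1465 → |·| = √(10²+1465²) = √2146325 ≈ 1465, ∠ = arctan(1465/10) ≈ 89.61°
zero (s+500): 500 + j1465 → |·| = √(500²+1465²) = √2396225 ≈ 1548, ∠ = arctan(1465/500) ≈ 71.16°
zero at origin: s = j1465 → |·| = 1465, ∠ = 90.00°
pole (s+50): 50 + j1465 → |·| = √(50²+1465²) = √2148725 ≈ 1465.9, ∠ = arctan(1465/50) ≈ 88.05°
pole (s+100): 100 + j1465 → |·| = √(100²+1465²) = √2156225 ≈ 1468.4, ∠ = arctan(1465/100) ≈ 86.10°
pole (s+250): 250 + j1465 → |·| = √(250²+1465²) = √2208725 ≈ 1486.2, ∠ = arctan(1465/250) ≈ 80.32°
|L| = 50 · 3.3224e+09 / 3.1991e+09 ≈ 51.927
Gain = 20 log₁₀(51.927) ≈ 34.31 dB
∠L = 250.77° − 254.47° = -3.70°

ω = 100: 35.6 dB, 55.4°; ω = 1465: 34.3 dB, -3.7°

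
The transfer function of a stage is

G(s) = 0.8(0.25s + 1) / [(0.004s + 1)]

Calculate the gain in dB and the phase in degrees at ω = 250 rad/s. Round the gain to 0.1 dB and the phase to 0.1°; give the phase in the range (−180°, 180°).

At ω = 250 rad/s:
zero (1 + j250·0.25) = 1 + j62.5 → |·| ≈ 62.508, ∠ ≈ 89.08°
pole (1 + j250·0.004) = 1 + j1 → |·| ≈ 1.4142, ∠ ≈ 45.00°
|G| = 0.8 · 62.508 / (1.4142) ≈ 35.36
Gain = 20 log₁₀(35.36) ≈ 30.97 dB
∠G = (89.08°) − (45.00°) = 44.08°

31.0 dB, 44.1°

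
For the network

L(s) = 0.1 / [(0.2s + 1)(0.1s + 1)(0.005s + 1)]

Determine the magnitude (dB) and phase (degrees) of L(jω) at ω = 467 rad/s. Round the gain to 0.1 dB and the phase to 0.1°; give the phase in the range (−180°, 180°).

-100.9 dB, 115.0°

At ω = 467 rad/s:
pole (1 + j467·0.2) = 1 + j93.4 → |·| ≈ 93.405, ∠ ≈ 89.39°
pole (1 + j467·0.1) = 1 + j46.7 → |·| ≈ 46.711, ∠ ≈ 88.77°
pole (1 + j467·0.005) = 1 + j2.335 → |·| ≈ 2.5401, ∠ ≈ 66.82°
|L| = 0.1 · 1 / (93.405 · 46.711 · 2.5401) ≈ 9.0232e-06
Gain = 20 log₁₀(9.0232e-06) ≈ -100.89 dB
∠L = (0°) − (89.39° + 88.77° + 66.82°) = -244.98° ≡ 115.02° (principal value)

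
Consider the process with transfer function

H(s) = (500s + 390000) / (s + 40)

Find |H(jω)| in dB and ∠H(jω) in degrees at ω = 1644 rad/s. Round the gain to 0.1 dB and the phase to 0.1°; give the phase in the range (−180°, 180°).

54.9 dB, -24.0°

Substitute s = j1644:
Numerator: 500(j1644) + 390000 = 390000 + j822000
Denominator: (j1644) + 40 = 40 + j1644
|N| = √(390000² + 822000²) ≈ 9.0983e+05, ∠N ≈ 64.62°
|D| = √(40² + 1644²) ≈ 1644.5, ∠D ≈ 88.61°
|H| = 9.0983e+05 / 1644.5 ≈ 553.26
Gain = 20 log₁₀(553.26) ≈ 54.86 dB
∠H = 64.62° − 88.61° = -23.99°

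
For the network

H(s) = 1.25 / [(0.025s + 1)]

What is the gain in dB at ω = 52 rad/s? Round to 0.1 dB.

-2.4 dB

At ω = 52 rad/s:
pole (1 + j52·0.025) = 1 + j1.3 → |·| ≈ 1.6401, ∠ ≈ 52.43°
|H| = 1.25 · 1 / (1.6401) ≈ 0.76215
Gain = 20 log₁₀(0.76215) ≈ -2.36 dB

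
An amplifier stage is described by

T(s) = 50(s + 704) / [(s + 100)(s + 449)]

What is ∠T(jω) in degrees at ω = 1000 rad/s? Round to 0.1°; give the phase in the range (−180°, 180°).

At s = jω = j1000:
zero (s+704): 704 + j1000 → |·| = √(704²+1000²) = √1495616 ≈ 1223, ∠ = arctan(1000/704) ≈ 54.85°
pole (s+100): 100 + j1000 → |·| = √(100²+1000²) = √1010000 ≈ 1005, ∠ = arctan(1000/100) ≈ 84.29°
pole (s+449): 449 + j1000 → |·| = √(449²+1000²) = √1201601 ≈ 1096.2, ∠ = arctan(1000/449) ≈ 65.82°
∠T = 54.85° − 150.11° = -95.26°

-95.3°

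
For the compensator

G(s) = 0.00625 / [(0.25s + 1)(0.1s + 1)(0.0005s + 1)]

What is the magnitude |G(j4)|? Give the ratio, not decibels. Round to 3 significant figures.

0.00410

At ω = 4 rad/s:
pole (1 + j4·0.25) = 1 + j1 → |·| ≈ 1.4142, ∠ ≈ 45.00°
pole (1 + j4·0.1) = 1 + j0.4 → |·| ≈ 1.077, ∠ ≈ 21.80°
pole (1 + j4·0.0005) = 1 + j0.002 → |·| ≈ 1, ∠ ≈ 0.11°
|G| = 0.00625 · 1 / (1.4142 · 1.077 · 1) ≈ 0.0041035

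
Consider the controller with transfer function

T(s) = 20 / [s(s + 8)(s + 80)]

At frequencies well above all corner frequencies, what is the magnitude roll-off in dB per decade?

Each pole contributes −20 dB/decade at high frequency; each zero contributes +20 dB/decade.
Net: 0 zero(s) − 3 pole(s) → -60 dB/decade.

-60 dB/decade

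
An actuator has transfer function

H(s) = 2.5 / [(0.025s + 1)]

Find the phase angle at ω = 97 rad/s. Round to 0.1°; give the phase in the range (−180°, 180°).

-67.6°

At ω = 97 rad/s:
pole (1 + j97·0.025) = 1 + j2.425 → |·| ≈ 2.6231, ∠ ≈ 67.59°
∠H = (0°) − (67.59°) = -67.59°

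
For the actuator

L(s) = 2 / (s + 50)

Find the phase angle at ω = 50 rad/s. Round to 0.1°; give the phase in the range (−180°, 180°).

Substitute s = j50:
Numerator: 2 = 2 + j0
Denominator: (j50) + 50 = 50 + j50
|N| = √(2² + 0²) ≈ 2, ∠N ≈ 0.00°
|D| = √(50² + 50²) ≈ 70.711, ∠D ≈ 45.00°
∠L = 0.00° − 45.00° = -45.00°

-45.0°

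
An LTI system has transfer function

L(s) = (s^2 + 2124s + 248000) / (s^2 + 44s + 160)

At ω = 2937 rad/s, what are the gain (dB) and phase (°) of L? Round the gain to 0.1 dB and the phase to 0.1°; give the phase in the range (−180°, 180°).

Substitute s = j2937:
Numerator: (j2937)^2 + 2124(j2937) + 248000 = -8377969 + j6238188
Denominator: (j2937)^2 + 44(j2937) + 160 = -8625809 + j129228
|N| = √(8377969² + 6238188²) ≈ 1.0445e+07, ∠N ≈ 143.33°
|D| = √(8625809² + 129228²) ≈ 8.6268e+06, ∠D ≈ 179.14°
|L| = 1.0445e+07 / 8.6268e+06 ≈ 1.2108
Gain = 20 log₁₀(1.2108) ≈ 1.66 dB
∠L = 143.33° − 179.14° = -35.81°

1.7 dB, -35.8°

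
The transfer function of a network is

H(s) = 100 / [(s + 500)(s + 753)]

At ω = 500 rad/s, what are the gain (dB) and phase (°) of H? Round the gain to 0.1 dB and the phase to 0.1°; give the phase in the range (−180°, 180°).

-76.1 dB, -78.6°

At s = jω = j500:
pole (s+500): 500 + j500 → |·| = √(500²+500²) = √500000 ≈ 707.11, ∠ = arctan(500/500) ≈ 45.00°
pole (s+753): 753 + j500 → |·| = √(753²+500²) = √817009 ≈ 903.89, ∠ = arctan(500/753) ≈ 33.58°
|H| = 100 / 6.3915e+05 ≈ 0.00015646
Gain = 20 log₁₀(0.00015646) ≈ -76.11 dB
∠H = 0.00° − 78.58° = -78.58°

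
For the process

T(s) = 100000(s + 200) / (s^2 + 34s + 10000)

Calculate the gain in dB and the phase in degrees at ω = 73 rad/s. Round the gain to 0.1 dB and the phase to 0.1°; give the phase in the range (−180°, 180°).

At s = jω = j73:
zero (s+200): 200 + j73 → |·| = √(200²+73²) = √45329 ≈ 212.91, ∠ = arctan(73/200) ≈ 20.05°
quadratic: (j73)² + 34·j73 + 10000 = 4671 + j2482 → |·| ≈ 5289.5, ∠ ≈ 27.98°
|T| = 100000 · 212.91 / 5289.5 ≈ 4025.1
Gain = 20 log₁₀(4025.1) ≈ 72.10 dB
∠T = 20.05° − 27.98° = -7.93°

72.1 dB, -7.9°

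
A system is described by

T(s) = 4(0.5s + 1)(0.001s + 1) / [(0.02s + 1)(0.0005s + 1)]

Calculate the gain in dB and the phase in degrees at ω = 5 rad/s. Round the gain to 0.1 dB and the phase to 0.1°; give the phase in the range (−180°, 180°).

At ω = 5 rad/s:
zero (1 + j5·0.5) = 1 + j2.5 → |·| ≈ 2.6926, ∠ ≈ 68.20°
zero (1 + j5·0.001) = 1 + j0.005 → |·| ≈ 1, ∠ ≈ 0.29°
pole (1 + j5·0.02) = 1 + j0.1 → |·| ≈ 1.005, ∠ ≈ 5.71°
pole (1 + j5·0.0005) = 1 + j0.0025 → |·| ≈ 1, ∠ ≈ 0.14°
|T| = 4 · 2.6926 · 1 / (1.005 · 1) ≈ 10.717
Gain = 20 log₁₀(10.717) ≈ 20.60 dB
∠T = (68.20° + 0.29°) − (5.71° + 0.14°) = 62.64°

20.6 dB, 62.6°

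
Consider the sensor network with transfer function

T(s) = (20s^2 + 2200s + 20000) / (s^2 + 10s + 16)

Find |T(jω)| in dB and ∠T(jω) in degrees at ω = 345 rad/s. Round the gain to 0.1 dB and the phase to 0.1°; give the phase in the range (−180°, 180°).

26.4 dB, -16.2°

Substitute s = j345:
Numerator: 20(j345)^2 + 2200(j345) + 20000 = -2360500 + j759000
Denominator: (j345)^2 + 10(j345) + 16 = -119009 + j3450
|N| = √(2360500² + 759000²) ≈ 2.4795e+06, ∠N ≈ 162.18°
|D| = √(119009² + 3450²) ≈ 1.1906e+05, ∠D ≈ 178.34°
|T| = 2.4795e+06 / 1.1906e+05 ≈ 20.826
Gain = 20 log₁₀(20.826) ≈ 26.37 dB
∠T = 162.18° − 178.34° = -16.16°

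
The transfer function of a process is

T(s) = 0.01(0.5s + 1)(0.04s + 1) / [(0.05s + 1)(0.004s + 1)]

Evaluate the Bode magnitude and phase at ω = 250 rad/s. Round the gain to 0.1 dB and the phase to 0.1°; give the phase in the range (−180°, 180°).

At ω = 250 rad/s:
zero (1 + j250·0.5) = 1 + j125 → |·| ≈ 125, ∠ ≈ 89.54°
zero (1 + j250·0.04) = 1 + j10 → |·| ≈ 10.05, ∠ ≈ 84.29°
pole (1 + j250·0.05) = 1 + j12.5 → |·| ≈ 12.54, ∠ ≈ 85.43°
pole (1 + j250·0.004) = 1 + j1 → |·| ≈ 1.4142, ∠ ≈ 45.00°
|T| = 0.01 · 125 · 10.05 / (12.54 · 1.4142) ≈ 0.70838
Gain = 20 log₁₀(0.70838) ≈ -2.99 dB
∠T = (89.54° + 84.29°) − (85.43° + 45.00°) = 43.40°

-3.0 dB, 43.4°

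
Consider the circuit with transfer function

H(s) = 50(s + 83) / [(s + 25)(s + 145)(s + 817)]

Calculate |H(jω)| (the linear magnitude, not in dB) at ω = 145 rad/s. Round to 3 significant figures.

At s = jω = j145:
zero (s+83): 83 + j145 → |·| = √(83²+145²) = √27914 ≈ 167.07, ∠ = arctan(145/83) ≈ 60.21°
pole (s+25): 25 + j145 → |·| = √(25²+145²) = √21650 ≈ 147.14, ∠ = arctan(145/25) ≈ 80.22°
pole (s+145): 145 + j145 → |·| = √(145²+145²) = √42050 ≈ 205.06, ∠ = arctan(145/145) ≈ 45.00°
pole (s+817): 817 + j145 → |·| = √(817²+145²) = √688514 ≈ 829.77, ∠ = arctan(145/817) ≈ 10.06°
|H| = 50 · 167.07 / 2.5036e+07 ≈ 0.00033366

0.000334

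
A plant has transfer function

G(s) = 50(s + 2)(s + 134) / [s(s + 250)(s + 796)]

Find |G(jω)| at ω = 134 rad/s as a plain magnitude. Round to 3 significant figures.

At s = jω = j134:
zero (s+2): 2 + j134 → |·| = √(2²+134²) = √17960 ≈ 134.01, ∠ = arctan(134/2) ≈ 89.14°
zero (s+134): 134 + j134 → |·| = √(134²+134²) = √35912 ≈ 189.5, ∠ = arctan(134/134) ≈ 45.00°
pole (s+250): 250 + j134 → |·| = √(250²+134²) = √80456 ≈ 283.65, ∠ = arctan(134/250) ≈ 28.19°
pole (s+796): 796 + j134 → |·| = √(796²+134²) = √651572 ≈ 807.2, ∠ = arctan(134/796) ≈ 9.56°
pole at origin: |s| = 134, ∠ = 90.00° (in denominator)
|G| = 50 · 25395 / 3.0681e+07 ≈ 0.041386

0.0414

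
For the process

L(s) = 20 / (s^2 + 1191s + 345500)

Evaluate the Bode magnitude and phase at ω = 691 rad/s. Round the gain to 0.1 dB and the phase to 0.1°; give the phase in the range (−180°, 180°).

Substitute s = j691:
Numerator: 20 = 20 + j0
Denominator: (j691)^2 + 1191(j691) + 345500 = -131981 + j822981
|N| = √(20² + 0²) ≈ 20, ∠N ≈ 0.00°
|D| = √(131981² + 822981²) ≈ 8.335e+05, ∠D ≈ 99.11°
|L| = 20 / 8.335e+05 ≈ 2.3995e-05
Gain = 20 log₁₀(2.3995e-05) ≈ -92.40 dB
∠L = 0.00° − 99.11° = -99.11°

-92.4 dB, -99.1°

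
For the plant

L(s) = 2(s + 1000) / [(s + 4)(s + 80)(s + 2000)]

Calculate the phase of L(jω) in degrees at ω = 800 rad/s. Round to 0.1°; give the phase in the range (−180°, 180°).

At s = jω = j800:
zero (s+1000): 1000 + j800 → |·| = √(1000²+800²) = √1640000 ≈ 1280.6, ∠ = arctan(800/1000) ≈ 38.66°
pole (s+4): 4 + j800 → |·| = √(4²+800²) = √640016 ≈ 800.01, ∠ = arctan(800/4) ≈ 89.71°
pole (s+80): 80 + j800 → |·| = √(80²+800²) = √646400 ≈ 803.99, ∠ = arctan(800/80) ≈ 84.29°
pole (s+2000): 2000 + j800 → |·| = √(2000²+800²) = √4640000 ≈ 2154.1, ∠ = arctan(800/2000) ≈ 21.80°
∠L = 38.66° − 195.80° = -157.14°

-157.1°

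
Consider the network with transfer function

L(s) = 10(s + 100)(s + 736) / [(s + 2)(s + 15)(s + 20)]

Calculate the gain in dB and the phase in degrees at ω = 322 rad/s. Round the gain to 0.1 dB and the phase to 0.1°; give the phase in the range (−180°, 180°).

-21.8 dB, -167.0°

At s = jω = j322:
zero (s+100): 100 + j322 → |·| = √(100²+322²) = √113684 ≈ 337.17, ∠ = arctan(322/100) ≈ 72.75°
zero (s+736): 736 + j322 → |·| = √(736²+322²) = √645380 ≈ 803.36, ∠ = arctan(322/736) ≈ 23.63°
pole (s+2): 2 + j322 → |·| = √(2²+322²) = √103688 ≈ 322.01, ∠ = arctan(322/2) ≈ 89.64°
pole (s+15): 15 + j322 → |·| = √(15²+322²) = √103909 ≈ 322.35, ∠ = arctan(322/15) ≈ 87.33°
pole (s+20): 20 + j322 → |·| = √(20²+322²) = √104084 ≈ 322.62, ∠ = arctan(322/20) ≈ 86.45°
|L| = 10 · 2.7087e+05 / 3.3488e+07 ≈ 0.080886
Gain = 20 log₁₀(0.080886) ≈ -21.84 dB
∠L = 96.38° − 263.42° = -167.04°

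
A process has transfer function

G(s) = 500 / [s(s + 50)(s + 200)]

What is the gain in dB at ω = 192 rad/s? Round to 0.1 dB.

At s = jω = j192:
pole (s+50): 50 + j192 → |·| = √(50²+192²) = √39364 ≈ 198.4, ∠ = arctan(192/50) ≈ 75.40°
pole (s+200): 200 + j192 → |·| = √(200²+192²) = √76864 ≈ 277.24, ∠ = arctan(192/200) ≈ 43.83°
pole at origin: |s| = 192, ∠ = 90.00° (in denominator)
|G| = 500 / 1.0561e+07 ≈ 4.7344e-05
Gain = 20 log₁₀(4.7344e-05) ≈ -86.49 dB

-86.5 dB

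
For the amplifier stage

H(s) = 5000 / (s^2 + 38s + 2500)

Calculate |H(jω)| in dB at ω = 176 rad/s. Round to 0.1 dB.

At s = jω = j176:
quadratic: (j176)² + 38·j176 + 2500 = -28476 + j6688 → |·| ≈ 29251, ∠ ≈ 166.78°
|H| = 5000 / 29251 ≈ 0.17093
Gain = 20 log₁₀(0.17093) ≈ -15.34 dB

-15.3 dB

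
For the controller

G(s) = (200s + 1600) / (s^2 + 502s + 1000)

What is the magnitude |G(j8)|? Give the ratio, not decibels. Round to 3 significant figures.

Substitute s = j8:
Numerator: 200(j8) + 1600 = 1600 + j1600
Denominator: (j8)^2 + 502(j8) + 1000 = 936 + j4016
|N| = √(1600² + 1600²) ≈ 2262.7, ∠N ≈ 45.00°
|D| = √(936² + 4016²) ≈ 4123.6, ∠D ≈ 76.88°
|G| = 2262.7 / 4123.6 ≈ 0.54872

0.549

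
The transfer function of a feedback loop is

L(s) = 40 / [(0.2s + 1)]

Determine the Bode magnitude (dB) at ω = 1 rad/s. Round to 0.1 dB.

31.9 dB

At ω = 1 rad/s:
pole (1 + j1·0.2) = 1 + j0.2 → |·| ≈ 1.0198, ∠ ≈ 11.31°
|L| = 40 · 1 / (1.0198) ≈ 39.223
Gain = 20 log₁₀(39.223) ≈ 31.87 dB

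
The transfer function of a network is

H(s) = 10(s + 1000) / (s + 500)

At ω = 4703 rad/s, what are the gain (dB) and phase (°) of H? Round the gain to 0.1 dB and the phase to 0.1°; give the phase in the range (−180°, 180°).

At s = jω = j4703:
zero (s+1000): 1000 + j4703 → |·| = √(1000²+4703²) = √23118209 ≈ 4808.1, ∠ = arctan(4703/1000) ≈ 78.00°
pole (s+500): 500 + j4703 → |·| = √(500²+4703²) = √22368209 ≈ 4729.5, ∠ = arctan(4703/500) ≈ 83.93°
|H| = 10 · 4808.1 / 4729.5 ≈ 10.166
Gain = 20 log₁₀(10.166) ≈ 20.14 dB
∠H = 78.00° − 83.93° = -5.93°

20.1 dB, -5.9°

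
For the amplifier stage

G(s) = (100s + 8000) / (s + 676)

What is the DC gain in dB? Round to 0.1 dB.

21.5 dB

G(0) = 8000 / 676 ≈ 11.834
20 log₁₀(11.834) ≈ 21.46 dB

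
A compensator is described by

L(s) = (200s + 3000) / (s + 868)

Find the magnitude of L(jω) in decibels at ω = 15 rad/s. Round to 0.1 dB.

13.8 dB

Substitute s = j15:
Numerator: 200(j15) + 3000 = 3000 + j3000
Denominator: (j15) + 868 = 868 + j15
|N| = √(3000² + 3000²) ≈ 4242.6, ∠N ≈ 45.00°
|D| = √(868² + 15²) ≈ 868.13, ∠D ≈ 0.99°
|L| = 4242.6 / 868.13 ≈ 4.8871
Gain = 20 log₁₀(4.8871) ≈ 13.78 dB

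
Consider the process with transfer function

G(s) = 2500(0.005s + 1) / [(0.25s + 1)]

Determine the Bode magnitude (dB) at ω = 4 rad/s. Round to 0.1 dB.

65.0 dB

At ω = 4 rad/s:
zero (1 + j4·0.005) = 1 + j0.02 → |·| ≈ 1.0002, ∠ ≈ 1.15°
pole (1 + j4·0.25) = 1 + j1 → |·| ≈ 1.4142, ∠ ≈ 45.00°
|G| = 2500 · 1.0002 / (1.4142) ≈ 1768.1
Gain = 20 log₁₀(1768.1) ≈ 64.95 dB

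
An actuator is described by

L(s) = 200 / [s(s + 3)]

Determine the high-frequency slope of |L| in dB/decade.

-40 dB/decade

Each pole contributes −20 dB/decade at high frequency; each zero contributes +20 dB/decade.
Net: 0 zero(s) − 2 pole(s) → -40 dB/decade.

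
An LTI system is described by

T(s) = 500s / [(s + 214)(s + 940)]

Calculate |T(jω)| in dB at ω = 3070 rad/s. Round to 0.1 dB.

-16.2 dB

At s = jω = j3070:
zero at origin: s = j3070 → |·| = 3070, ∠ = 90.00°
pole (s+214): 214 + j3070 → |·| = √(214²+3070²) = √9470696 ≈ 3077.4, ∠ = arctan(3070/214) ≈ 86.01°
pole (s+940): 940 + j3070 → |·| = √(940²+3070²) = √10308500 ≈ 3210.7, ∠ = arctan(3070/940) ≈ 72.98°
|T| = 500 · 3070 / 9.8806e+06 ≈ 0.15535
Gain = 20 log₁₀(0.15535) ≈ -16.17 dB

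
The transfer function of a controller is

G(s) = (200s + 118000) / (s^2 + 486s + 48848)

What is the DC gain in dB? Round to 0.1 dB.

G(0) = 118000 / 48848 ≈ 2.4157
20 log₁₀(2.4157) ≈ 7.66 dB

7.7 dB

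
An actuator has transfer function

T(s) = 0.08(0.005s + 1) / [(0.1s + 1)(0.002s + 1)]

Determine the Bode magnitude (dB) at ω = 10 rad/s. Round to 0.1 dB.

At ω = 10 rad/s:
zero (1 + j10·0.005) = 1 + j0.05 → |·| ≈ 1.0012, ∠ ≈ 2.86°
pole (1 + j10·0.1) = 1 + j1 → |·| ≈ 1.4142, ∠ ≈ 45.00°
pole (1 + j10·0.002) = 1 + j0.02 → |·| ≈ 1.0002, ∠ ≈ 1.15°
|T| = 0.08 · 1.0012 / (1.4142 · 1.0002) ≈ 0.056626
Gain = 20 log₁₀(0.056626) ≈ -24.94 dB

-24.9 dB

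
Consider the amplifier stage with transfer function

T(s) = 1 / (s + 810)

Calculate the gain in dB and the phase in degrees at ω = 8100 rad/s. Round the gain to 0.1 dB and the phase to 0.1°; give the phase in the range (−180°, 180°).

Substitute s = j8100:
Numerator: 1 = 1 + j0
Denominator: (j8100) + 810 = 810 + j8100
|N| = √(1² + 0²) ≈ 1, ∠N ≈ 0.00°
|D| = √(810² + 8100²) ≈ 8140.4, ∠D ≈ 84.29°
|T| = 1 / 8140.4 ≈ 0.00012284
Gain = 20 log₁₀(0.00012284) ≈ -78.21 dB
∠T = 0.00° − 84.29° = -84.29°

-78.2 dB, -84.3°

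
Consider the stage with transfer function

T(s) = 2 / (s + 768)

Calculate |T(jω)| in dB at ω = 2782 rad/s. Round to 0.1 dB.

Substitute s = j2782:
Numerator: 2 = 2 + j0
Denominator: (j2782) + 768 = 768 + j2782
|N| = √(2² + 0²) ≈ 2, ∠N ≈ 0.00°
|D| = √(768² + 2782²) ≈ 2886.1, ∠D ≈ 74.57°
|T| = 2 / 2886.1 ≈ 0.00069298
Gain = 20 log₁₀(0.00069298) ≈ -63.19 dB

-63.2 dB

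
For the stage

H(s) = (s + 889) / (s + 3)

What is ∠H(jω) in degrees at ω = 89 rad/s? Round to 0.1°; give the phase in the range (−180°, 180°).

Substitute s = j89:
Numerator: (j89) + 889 = 889 + j89
Denominator: (j89) + 3 = 3 + j89
|N| = √(889² + 89²) ≈ 893.44, ∠N ≈ 5.72°
|D| = √(3² + 89²) ≈ 89.051, ∠D ≈ 88.07°
∠H = 5.72° − 88.07° = -82.35°

-82.4°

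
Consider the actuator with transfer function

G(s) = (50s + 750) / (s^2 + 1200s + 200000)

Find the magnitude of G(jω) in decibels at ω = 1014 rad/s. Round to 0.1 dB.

Substitute s = j1014:
Numerator: 50(j1014) + 750 = 750 + j50700
Denominator: (j1014)^2 + 1200(j1014) + 200000 = -828196 + j1216800
|N| = √(750² + 50700²) ≈ 50706, ∠N ≈ 89.15°
|D| = √(828196² + 1216800²) ≈ 1.4719e+06, ∠D ≈ 124.24°
|G| = 50706 / 1.4719e+06 ≈ 0.034449
Gain = 20 log₁₀(0.034449) ≈ -29.26 dB

-29.3 dB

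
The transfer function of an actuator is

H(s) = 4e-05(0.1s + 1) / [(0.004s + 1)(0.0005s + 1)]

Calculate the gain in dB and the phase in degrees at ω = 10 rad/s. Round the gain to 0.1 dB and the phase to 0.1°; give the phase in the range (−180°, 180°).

At ω = 10 rad/s:
zero (1 + j10·0.1) = 1 + j1 → |·| ≈ 1.4142, ∠ ≈ 45.00°
pole (1 + j10·0.004) = 1 + j0.04 → |·| ≈ 1.0008, ∠ ≈ 2.29°
pole (1 + j10·0.0005) = 1 + j0.005 → |·| ≈ 1, ∠ ≈ 0.29°
|H| = 4e-05 · 1.4142 / (1.0008 · 1) ≈ 5.6523e-05
Gain = 20 log₁₀(5.6523e-05) ≈ -84.96 dB
∠H = (45.00°) − (2.29° + 0.29°) = 42.42°

-85.0 dB, 42.4°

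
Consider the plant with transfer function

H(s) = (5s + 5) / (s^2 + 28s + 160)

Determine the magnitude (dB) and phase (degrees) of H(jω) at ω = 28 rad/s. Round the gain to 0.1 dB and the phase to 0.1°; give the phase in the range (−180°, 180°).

Substitute s = j28:
Numerator: 5(j28) + 5 = 5 + j140
Denominator: (j28)^2 + 28(j28) + 160 = -624 + j784
|N| = √(5² + 140²) ≈ 140.09, ∠N ≈ 87.95°
|D| = √(624² + 784²) ≈ 1002, ∠D ≈ 128.52°
|H| = 140.09 / 1002 ≈ 0.13981
Gain = 20 log₁₀(0.13981) ≈ -17.09 dB
∠H = 87.95° − 128.52° = -40.57°

-17.1 dB, -40.6°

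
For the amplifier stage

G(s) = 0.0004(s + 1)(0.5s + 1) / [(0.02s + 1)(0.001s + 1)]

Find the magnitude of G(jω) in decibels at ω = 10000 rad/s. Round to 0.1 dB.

20.0 dB

At ω = 10000 rad/s:
zero (1 + j10000·1) = 1 + j10000 → |·| ≈ 10000, ∠ ≈ 89.99°
zero (1 + j10000·0.5) = 1 + j5000 → |·| ≈ 5000, ∠ ≈ 89.99°
pole (1 + j10000·0.02) = 1 + j200 → |·| ≈ 200, ∠ ≈ 89.71°
pole (1 + j10000·0.001) = 1 + j10 → |·| ≈ 10.05, ∠ ≈ 84.29°
|G| = 0.0004 · 10000 · 5000 / (200 · 10.05) ≈ 9.9502
Gain = 20 log₁₀(9.9502) ≈ 19.96 dB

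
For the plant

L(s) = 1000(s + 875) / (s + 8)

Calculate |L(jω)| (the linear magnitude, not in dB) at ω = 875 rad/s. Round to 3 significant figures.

At s = jω = j875:
zero (s+875): 875 + j875 → |·| = √(875²+875²) = √1531250 ≈ 1237.4, ∠ = arctan(875/875) ≈ 45.00°
pole (s+8): 8 + j875 → |·| = √(8²+875²) = √765689 ≈ 875.04, ∠ = arctan(875/8) ≈ 89.48°
|L| = 1000 · 1237.4 / 875.04 ≈ 1414.1

1.41e+03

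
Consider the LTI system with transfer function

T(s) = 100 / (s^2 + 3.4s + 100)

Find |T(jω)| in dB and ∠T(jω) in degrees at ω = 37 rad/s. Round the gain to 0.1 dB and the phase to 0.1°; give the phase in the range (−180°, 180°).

At s = jω = j37:
quadratic: (j37)² + 3.4·j37 + 100 = -1269 + j125.8 → |·| ≈ 1275.2, ∠ ≈ 174.34°
|T| = 100 / 1275.2 ≈ 0.078419
Gain = 20 log₁₀(0.078419) ≈ -22.11 dB
∠T = 0.00° − 174.34° = -174.34°

-22.1 dB, -174.3°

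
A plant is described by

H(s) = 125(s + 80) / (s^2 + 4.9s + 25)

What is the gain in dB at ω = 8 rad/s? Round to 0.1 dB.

45.2 dB

At s = jω = j8:
zero (s+80): 80 + j8 → |·| = √(80²+8²) = √6464 ≈ 80.399, ∠ = arctan(8/80) ≈ 5.71°
quadratic: (j8)² + 4.9·j8 + 25 = -39 + j39.2 → |·| ≈ 55.296, ∠ ≈ 134.85°
|H| = 125 · 80.399 / 55.296 ≈ 181.75
Gain = 20 log₁₀(181.75) ≈ 45.19 dB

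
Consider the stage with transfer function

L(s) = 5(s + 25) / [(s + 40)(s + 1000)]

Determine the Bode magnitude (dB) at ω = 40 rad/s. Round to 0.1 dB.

At s = jω = j40:
zero (s+25): 25 + j40 → |·| = √(25²+40²) = √2225 ≈ 47.17, ∠ = arctan(40/25) ≈ 57.99°
pole (s+40): 40 + j40 → |·| = √(40²+40²) = √3200 ≈ 56.569, ∠ = arctan(40/40) ≈ 45.00°
pole (s+1000): 1000 + j40 → |·| = √(1000²+40²) = √1001600 ≈ 1000.8, ∠ = arctan(40/1000) ≈ 2.29°
|L| = 5 · 47.17 / 56614 ≈ 0.0041659
Gain = 20 log₁₀(0.0041659) ≈ -47.61 dB

-47.6 dB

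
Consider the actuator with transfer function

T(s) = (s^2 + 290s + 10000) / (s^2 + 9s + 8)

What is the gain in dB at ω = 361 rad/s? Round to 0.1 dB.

1.8 dB

Substitute s = j361:
Numerator: (j361)^2 + 290(j361) + 10000 = -120321 + j104690
Denominator: (j361)^2 + 9(j361) + 8 = -130313 + j3249
|N| = √(120321² + 104690²) ≈ 1.5949e+05, ∠N ≈ 138.97°
|D| = √(130313² + 3249²) ≈ 1.3035e+05, ∠D ≈ 178.57°
|T| = 1.5949e+05 / 1.3035e+05 ≈ 1.2236
Gain = 20 log₁₀(1.2236) ≈ 1.75 dB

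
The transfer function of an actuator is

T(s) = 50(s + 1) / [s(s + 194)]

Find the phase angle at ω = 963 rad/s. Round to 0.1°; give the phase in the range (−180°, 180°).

At s = jω = j963:
zero (s+1): 1 + j963 → |·| = √(1²+963²) = √927370 ≈ 963, ∠ = arctan(963/1) ≈ 89.94°
pole (s+194): 194 + j963 → |·| = √(194²+963²) = √965005 ≈ 982.35, ∠ = arctan(963/194) ≈ 78.61°
pole at origin: |s| = 963, ∠ = 90.00° (in denominator)
∠T = 89.94° − 168.61° = -78.67°

-78.7°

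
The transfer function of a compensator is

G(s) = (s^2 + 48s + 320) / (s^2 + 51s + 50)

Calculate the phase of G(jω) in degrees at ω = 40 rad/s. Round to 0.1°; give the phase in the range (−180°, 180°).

-3.5°

Substitute s = j40:
Numerator: (j40)^2 + 48(j40) + 320 = -1280 + j1920
Denominator: (j40)^2 + 51(j40) + 50 = -1550 + j2040
|N| = √(1280² + 1920²) ≈ 2307.6, ∠N ≈ 123.69°
|D| = √(1550² + 2040²) ≈ 2562, ∠D ≈ 127.23°
∠G = 123.69° − 127.23° = -3.54°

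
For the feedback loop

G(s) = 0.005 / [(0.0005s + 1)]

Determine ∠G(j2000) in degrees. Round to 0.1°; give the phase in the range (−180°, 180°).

-45.0°

At ω = 2000 rad/s:
pole (1 + j2000·0.0005) = 1 + j1 → |·| ≈ 1.4142, ∠ ≈ 45.00°
∠G = (0°) − (45.00°) = -45.00°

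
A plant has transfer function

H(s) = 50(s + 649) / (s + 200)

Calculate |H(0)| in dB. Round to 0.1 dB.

44.2 dB

H(0) = 50·649 / (200) = 162.25
20 log₁₀(162.25) ≈ 44.20 dB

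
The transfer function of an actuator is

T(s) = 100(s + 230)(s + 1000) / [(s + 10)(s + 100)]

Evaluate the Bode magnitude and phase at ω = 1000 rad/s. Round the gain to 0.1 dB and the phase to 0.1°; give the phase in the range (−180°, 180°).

43.2 dB, -51.7°

At s = jω = j1000:
zero (s+230): 230 + j1000 → |·| = √(230²+1000²) = √1052900 ≈ 1026.1, ∠ = arctan(1000/230) ≈ 77.05°
zero (s+1000): 1000 + j1000 → |·| = √(1000²+1000²) = √2000000 ≈ 1414.2, ∠ = arctan(1000/1000) ≈ 45.00°
pole (s+10): 10 + j1000 → |·| = √(10²+1000²) = √1000100 ≈ 1000, ∠ = arctan(1000/10) ≈ 89.43°
pole (s+100): 100 + j1000 → |·| = √(100²+1000²) = √1010000 ≈ 1005, ∠ = arctan(1000/100) ≈ 84.29°
|T| = 100 · 1.4511e+06 / 1.005e+06 ≈ 144.39
Gain = 20 log₁₀(144.39) ≈ 43.19 dB
∠T = 122.05° − 173.72° = -51.67°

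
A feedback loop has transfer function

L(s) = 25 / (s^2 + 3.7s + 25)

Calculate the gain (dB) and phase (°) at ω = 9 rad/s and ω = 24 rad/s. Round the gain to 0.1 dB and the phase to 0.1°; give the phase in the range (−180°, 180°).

At s = jω = j9:
quadratic: (j9)² + 3.7·j9 + 25 = -56 + j33.3 → |·| ≈ 65.153, ∠ ≈ 149.26°
|L| = 25 / 65.153 ≈ 0.38371
Gain = 20 log₁₀(0.38371) ≈ -8.32 dB
∠L = 0.00° − 149.26° = -149.26°

At s = jω = j24:
quadratic: (j24)² + 3.7·j24 + 25 = -551 + j88.8 → |·| ≈ 558.11, ∠ ≈ 170.84°
|L| = 25 / 558.11 ≈ 0.044794
Gain = 20 log₁₀(0.044794) ≈ -26.98 dB
∠L = 0.00° − 170.84° = -170.84°

ω = 9: -8.3 dB, -149.3°; ω = 24: -27.0 dB, -170.8°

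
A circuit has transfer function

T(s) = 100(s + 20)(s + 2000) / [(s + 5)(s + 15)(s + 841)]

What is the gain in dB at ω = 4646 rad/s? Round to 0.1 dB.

At s = jω = j4646:
zero (s+20): 20 + j4646 → |·| = √(20²+4646²) = √21585716 ≈ 4646, ∠ = arctan(4646/20) ≈ 89.75°
zero (s+2000): 2000 + j4646 → |·| = √(2000²+4646²) = √25585316 ≈ 5058.2, ∠ = arctan(4646/2000) ≈ 66.71°
pole (s+5): 5 + j4646 → |·| = √(5²+4646²) = √21585341 ≈ 4646, ∠ = arctan(4646/5) ≈ 89.94°
pole (s+15): 15 + j4646 → |·| = √(15²+4646²) = √21585541 ≈ 4646, ∠ = arctan(4646/15) ≈ 89.82°
pole (s+841): 841 + j4646 → |·| = √(841²+4646²) = √22292597 ≈ 4721.5, ∠ = arctan(4646/841) ≈ 79.74°
|T| = 100 · 2.35e+07 / 1.0192e+11 ≈ 0.023057
Gain = 20 log₁₀(0.023057) ≈ -32.74 dB

-32.7 dB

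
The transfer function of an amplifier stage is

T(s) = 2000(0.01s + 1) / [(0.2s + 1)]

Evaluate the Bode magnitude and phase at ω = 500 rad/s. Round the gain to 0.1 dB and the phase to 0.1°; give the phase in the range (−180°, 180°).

At ω = 500 rad/s:
zero (1 + j500·0.01) = 1 + j5 → |·| ≈ 5.099, ∠ ≈ 78.69°
pole (1 + j500·0.2) = 1 + j100 → |·| ≈ 100, ∠ ≈ 89.43°
|T| = 2000 · 5.099 / (100) ≈ 101.98
Gain = 20 log₁₀(101.98) ≈ 40.17 dB
∠T = (78.69°) − (89.43°) = -10.74°

40.2 dB, -10.7°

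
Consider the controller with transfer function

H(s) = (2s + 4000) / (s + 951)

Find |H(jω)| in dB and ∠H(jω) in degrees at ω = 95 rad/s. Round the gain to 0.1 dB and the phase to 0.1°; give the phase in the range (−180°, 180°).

Substitute s = j95:
Numerator: 2(j95) + 4000 = 4000 + j190
Denominator: (j95) + 951 = 951 + j95
|N| = √(4000² + 190²) ≈ 4004.5, ∠N ≈ 2.72°
|D| = √(951² + 95²) ≈ 955.73, ∠D ≈ 5.70°
|H| = 4004.5 / 955.73 ≈ 4.19
Gain = 20 log₁₀(4.19) ≈ 12.44 dB
∠H = 2.72° − 5.70° = -2.98°

12.4 dB, -3.0°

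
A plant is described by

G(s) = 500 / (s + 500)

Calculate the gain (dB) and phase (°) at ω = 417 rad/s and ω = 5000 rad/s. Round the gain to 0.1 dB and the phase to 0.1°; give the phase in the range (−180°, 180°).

At s = jω = j417:
pole (s+500): 500 + j417 → |·| = √(500²+417²) = √423889 ≈ 651.07, ∠ = arctan(417/500) ≈ 39.83°
|G| = 500 / 651.07 ≈ 0.76797
Gain = 20 log₁₀(0.76797) ≈ -2.29 dB
∠G = 0.00° − 39.83° = -39.83°

At s = jω = j5000:
pole (s+500): 500 + j5000 → |·| = √(500²+5000²) = √25250000 ≈ 5024.9, ∠ = arctan(5000/500) ≈ 84.29°
|G| = 500 / 5024.9 ≈ 0.099504
Gain = 20 log₁₀(0.099504) ≈ -20.04 dB
∠G = 0.00° − 84.29° = -84.29°

ω = 417: -2.3 dB, -39.8°; ω = 5000: -20.0 dB, -84.3°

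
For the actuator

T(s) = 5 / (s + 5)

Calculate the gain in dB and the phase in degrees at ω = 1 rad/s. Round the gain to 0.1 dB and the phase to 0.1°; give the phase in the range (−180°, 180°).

-0.2 dB, -11.3°

At s = jω = j1:
pole (s+5): 5 + j1 → |·| = √(5²+1²) = √26 ≈ 5.099, ∠ = arctan(1/5) ≈ 11.31°
|T| = 5 / 5.099 ≈ 0.98058
Gain = 20 log₁₀(0.98058) ≈ -0.17 dB
∠T = 0.00° − 11.31° = -11.31°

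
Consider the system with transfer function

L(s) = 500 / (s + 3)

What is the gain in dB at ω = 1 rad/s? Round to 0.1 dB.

44.0 dB

Substitute s = j1:
Numerator: 500 = 500 + j0
Denominator: (j1) + 3 = 3 + j1
|N| = √(500² + 0²) ≈ 500, ∠N ≈ 0.00°
|D| = √(3² + 1²) ≈ 3.1623, ∠D ≈ 18.43°
|L| = 500 / 3.1623 ≈ 158.11
Gain = 20 log₁₀(158.11) ≈ 43.98 dB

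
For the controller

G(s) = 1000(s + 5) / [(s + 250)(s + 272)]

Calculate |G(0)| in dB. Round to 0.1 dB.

G(0) = 1000·5 / (250·272) ≈ 0.073529
20 log₁₀(0.073529) ≈ -22.67 dB

-22.7 dB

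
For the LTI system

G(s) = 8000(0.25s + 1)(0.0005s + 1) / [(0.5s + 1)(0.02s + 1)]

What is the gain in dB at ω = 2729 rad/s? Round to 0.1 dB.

41.9 dB

At ω = 2729 rad/s:
zero (1 + j2729·0.25) = 1 + j682.25 → |·| ≈ 682.25, ∠ ≈ 89.92°
zero (1 + j2729·0.0005) = 1 + j1.3645 → |·| ≈ 1.6917, ∠ ≈ 53.76°
pole (1 + j2729·0.5) = 1 + j1364.5 → |·| ≈ 1364.5, ∠ ≈ 89.96°
pole (1 + j2729·0.02) = 1 + j54.58 → |·| ≈ 54.589, ∠ ≈ 88.95°
|G| = 8000 · 682.25 · 1.6917 / (1364.5 · 54.589) ≈ 123.96
Gain = 20 log₁₀(123.96) ≈ 41.87 dB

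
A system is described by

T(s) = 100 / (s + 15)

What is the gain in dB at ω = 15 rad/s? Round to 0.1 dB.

At s = jω = j15:
pole (s+15): 15 + j15 → |·| = √(15²+15²) = √450 ≈ 21.213, ∠ = arctan(15/15) ≈ 45.00°
|T| = 100 / 21.213 ≈ 4.7141
Gain = 20 log₁₀(4.7141) ≈ 13.47 dB

13.5 dB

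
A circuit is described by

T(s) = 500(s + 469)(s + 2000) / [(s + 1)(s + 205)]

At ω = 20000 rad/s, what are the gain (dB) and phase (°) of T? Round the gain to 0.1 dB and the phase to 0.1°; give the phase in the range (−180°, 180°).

At s = jω = j20000:
zero (s+469): 469 + j20000 → |·| = √(469²+20000²) = √400219961 ≈ 20005, ∠ = arctan(20000/469) ≈ 88.66°
zero (s+2000): 2000 + j20000 → |·| = √(2000²+20000²) = √404000000 ≈ 20100, ∠ = arctan(20000/2000) ≈ 84.29°
pole (s+1): 1 + j20000 → |·| = √(1²+20000²) = √400000001 ≈ 20000, ∠ = arctan(20000/1) ≈ 90.00°
pole (s+205): 205 + j20000 → |·| = √(205²+20000²) = √400042025 ≈ 20001, ∠ = arctan(20000/205) ≈ 89.41°
|T| = 500 · 4.021e+08 / 4.0002e+08 ≈ 502.6
Gain = 20 log₁₀(502.6) ≈ 54.02 dB
∠T = 172.95° − 179.41° = -6.46°

54.0 dB, -6.5°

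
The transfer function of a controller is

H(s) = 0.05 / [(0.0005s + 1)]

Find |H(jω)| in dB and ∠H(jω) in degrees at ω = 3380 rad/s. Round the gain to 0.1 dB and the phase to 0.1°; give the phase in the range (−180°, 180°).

At ω = 3380 rad/s:
pole (1 + j3380·0.0005) = 1 + j1.69 → |·| ≈ 1.9637, ∠ ≈ 59.39°
|H| = 0.05 · 1 / (1.9637) ≈ 0.025462
Gain = 20 log₁₀(0.025462) ≈ -31.88 dB
∠H = (0°) − (59.39°) = -59.39°

-31.9 dB, -59.4°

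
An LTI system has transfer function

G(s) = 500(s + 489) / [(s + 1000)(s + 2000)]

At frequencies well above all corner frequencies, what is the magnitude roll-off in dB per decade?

-20 dB/decade

Each pole contributes −20 dB/decade at high frequency; each zero contributes +20 dB/decade.
Net: 1 zero(s) − 2 pole(s) → -20 dB/decade.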